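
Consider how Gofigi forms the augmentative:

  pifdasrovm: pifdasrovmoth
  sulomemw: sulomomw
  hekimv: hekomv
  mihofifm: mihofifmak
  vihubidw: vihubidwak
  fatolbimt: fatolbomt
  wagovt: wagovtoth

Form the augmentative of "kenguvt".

"kenguvt" has second-to-last letter 'v'. The stems whose second-to-last letter is 'v' (wagovt → wagovtoth, pifdasrovm → pifdasrovmoth) add -oth.
The other patterns: stems whose second-to-last letter is 'm' change the last vowel to 'o'; stems whose second-to-last letter is 'd' or 'f' add -ak.
So kenguvt → kenguvtoth.

kenguvtoth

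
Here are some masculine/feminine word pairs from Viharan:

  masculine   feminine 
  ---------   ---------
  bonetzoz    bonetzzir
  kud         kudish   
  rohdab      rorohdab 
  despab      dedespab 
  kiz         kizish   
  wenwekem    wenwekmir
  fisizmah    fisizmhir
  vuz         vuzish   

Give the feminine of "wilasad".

wilasdir

"wilasad" has 3 vowels. The stems with 3 vowels (wenwekem → wenwekmir, fisizmah → fisizmhir, bonetzoz → bonetzzir) delete the last vowel and add -ir.
The other patterns: stems with 1 vowel add -ish; stems with 2 vowels repeat the first consonant+vowel as a prefix.
So wilasad → wilasdir.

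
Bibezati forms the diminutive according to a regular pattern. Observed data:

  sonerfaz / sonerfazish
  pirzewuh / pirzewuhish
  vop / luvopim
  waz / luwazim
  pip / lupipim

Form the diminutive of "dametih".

sonerfaz and waz both end in -z yet inflect differently (sonerfazish, luwazim), so the final letter is not what conditions the rule; the number of vowels is.
"dametih" has 3 vowels. The stems with 3 vowels (sonerfaz → sonerfazish, pirzewuh → pirzewuhish) add -ish.
The other pattern: stems with 1 vowel add lu- … -im around the stem.
So dametih → dametihish.

dametihish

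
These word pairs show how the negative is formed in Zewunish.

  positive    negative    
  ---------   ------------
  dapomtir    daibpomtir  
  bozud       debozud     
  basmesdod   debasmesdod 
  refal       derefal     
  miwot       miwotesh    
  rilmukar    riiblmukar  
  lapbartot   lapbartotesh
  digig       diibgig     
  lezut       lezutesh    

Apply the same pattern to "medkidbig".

rilmukar and refal both have last vowel 'a' yet inflect differently (riiblmukar, derefal), so the last vowel is not what conditions the rule; the final letter is.
"medkidbig" ends in -g. The one such stem in the data (digig → diibgig) inserts -ib- after the first vowel (as do rilmukar, dapomtir), so the same rule applies.
So medkidbig → meibdkidbig.

meibdkidbig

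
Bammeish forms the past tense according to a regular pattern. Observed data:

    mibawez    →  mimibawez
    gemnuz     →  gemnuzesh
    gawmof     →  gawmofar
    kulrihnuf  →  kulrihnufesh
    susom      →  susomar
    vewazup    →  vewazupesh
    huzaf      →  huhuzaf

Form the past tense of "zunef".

zuzunef

kulrihnuf and gawmof both end in -f yet inflect differently (kulrihnufesh, gawmofar), so the final letter is not what conditions the rule; the last vowel is.
"zunef" has last vowel 'e'. The one such stem in the data (mibawez → mimibawez) repeats the first consonant+vowel as a prefix (as does huzaf), so the same rule applies.
So zunef → zuzunef.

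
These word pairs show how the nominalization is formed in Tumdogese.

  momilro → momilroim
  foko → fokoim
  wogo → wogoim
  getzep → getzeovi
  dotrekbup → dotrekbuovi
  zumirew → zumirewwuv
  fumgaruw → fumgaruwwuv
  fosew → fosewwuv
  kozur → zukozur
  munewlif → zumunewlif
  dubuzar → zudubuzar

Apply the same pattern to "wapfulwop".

getzep and zumirew both have last vowel 'e' yet inflect differently (getzeovi, zumirewwuv), so the last vowel is not what conditions the rule; the final letter is.
"wapfulwop" ends in -p. The stems ending in -p (getzep → getzeovi, dotrekbup → dotrekbuovi) drop the final letter and add -ovi.
The other patterns: stems ending in -o add -im; stems ending in -w double the final consonant and add -uv; stems ending in -f or -r add the prefix zu-.
So wapfulwop → wapfulwoovi.

wapfulwoovi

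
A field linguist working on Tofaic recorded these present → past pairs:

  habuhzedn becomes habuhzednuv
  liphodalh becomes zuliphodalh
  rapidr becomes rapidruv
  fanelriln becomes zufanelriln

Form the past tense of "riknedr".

riknedruv

habuhzedn and fanelriln both end in -n yet inflect differently (habuhzednuv, zufanelriln), so the final letter is not what conditions the rule; the second-to-last letter is.
"riknedr" has second-to-last letter 'd'. The stems whose second-to-last letter is 'd' (habuhzedn → habuhzednuv, rapidr → rapidruv) add -uv.
So riknedr → riknedruv.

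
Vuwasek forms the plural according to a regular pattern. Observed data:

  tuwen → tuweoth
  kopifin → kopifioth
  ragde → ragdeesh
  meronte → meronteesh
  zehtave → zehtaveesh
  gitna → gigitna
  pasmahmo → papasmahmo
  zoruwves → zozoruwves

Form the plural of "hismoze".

"hismoze" ends in -e. The stems ending in -e (ragde → ragdeesh, meronte → meronteesh, zehtave → zehtaveesh) add -esh.
The other patterns: stems ending in -n drop the final letter and add -oth; stems ending in -a, -o or -s repeat the first consonant+vowel as a prefix.
So hismoze → hismozeesh.

hismozeesh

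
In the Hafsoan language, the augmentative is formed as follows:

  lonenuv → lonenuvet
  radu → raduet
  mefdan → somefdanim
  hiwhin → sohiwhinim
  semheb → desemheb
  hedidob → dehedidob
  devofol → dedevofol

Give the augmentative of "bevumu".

bevumuet

hiwhin and hedidob both begin with h- yet inflect differently (sohiwhinim, dehedidob), so the first letter is not what conditions the rule; the final letter is.
"bevumu" ends in -u. The one such stem in the data (radu → raduet) adds -et, so the same rule applies.
The other patterns: stems ending in -n add so- … -im around the stem; stems ending in -b or -l add the prefix de-.
So bevumu → bevumuet.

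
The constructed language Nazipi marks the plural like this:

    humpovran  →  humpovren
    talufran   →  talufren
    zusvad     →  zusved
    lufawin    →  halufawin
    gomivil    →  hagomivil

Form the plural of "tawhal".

tawhel

humpovran and lufawin both end in -n yet inflect differently (humpovren, halufawin), so the final letter is not what conditions the rule; the last vowel is.
"tawhal" has last vowel 'a'. The stems whose last vowel is 'a' (humpovran → humpovren, talufran → talufren, zusvad → zusved) change the last vowel to 'e'.
So tawhal → tawhel.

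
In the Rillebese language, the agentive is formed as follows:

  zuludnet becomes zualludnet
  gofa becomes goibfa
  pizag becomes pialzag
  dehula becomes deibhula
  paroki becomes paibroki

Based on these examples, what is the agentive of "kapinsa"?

dehula and pizag both have last vowel 'a' yet inflect differently (deibhula, pialzag), so the last vowel is not what conditions the rule; whether the stem ends in a vowel or a consonant is.
"kapinsa" ends in a vowel. The stems ending in a vowel (dehula → deibhula, paroki → paibroki, gofa → goibfa) insert -ib- after the first vowel.
So kapinsa → kaibpinsa.

kaibpinsa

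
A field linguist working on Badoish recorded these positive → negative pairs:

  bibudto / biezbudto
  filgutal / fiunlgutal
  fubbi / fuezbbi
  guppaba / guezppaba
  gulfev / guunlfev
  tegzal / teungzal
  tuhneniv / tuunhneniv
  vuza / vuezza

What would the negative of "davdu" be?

"davdu" ends in a vowel. The stems ending in a vowel (bibudto → biezbudto, guppaba → guezppaba, fubbi → fuezbbi) insert -ez- after the first vowel.
The other pattern: stems ending in a consonant insert -un- after the first vowel.
So davdu → daezvdu.

daezvdu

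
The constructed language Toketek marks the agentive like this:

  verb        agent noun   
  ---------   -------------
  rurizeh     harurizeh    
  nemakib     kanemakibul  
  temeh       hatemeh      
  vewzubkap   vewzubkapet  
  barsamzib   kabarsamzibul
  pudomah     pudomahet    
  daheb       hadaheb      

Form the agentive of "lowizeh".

halowizeh

pudomah and temeh both end in -h yet inflect differently (pudomahet, hatemeh), so the final letter is not what conditions the rule; the last vowel is.
"lowizeh" has last vowel 'e'. The stems whose last vowel is 'e' (daheb → hadaheb, temeh → hatemeh, rurizeh → harurizeh) add the prefix ha-.
So lowizeh → halowizeh.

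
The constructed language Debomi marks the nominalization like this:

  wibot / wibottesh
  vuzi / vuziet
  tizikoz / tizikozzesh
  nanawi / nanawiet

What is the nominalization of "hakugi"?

nanawi and tizikoz both have 3 vowels yet inflect differently (nanawiet, tizikozzesh), so the number of vowels is not what conditions the rule; whether the stem ends in a vowel or a consonant is.
"hakugi" ends in a vowel. The stems ending in a vowel (vuzi → vuziet, nanawi → nanawiet) add -et.
The other pattern: stems ending in a consonant double the final consonant and add -esh.
So hakugi → hakugiet.

hakugiet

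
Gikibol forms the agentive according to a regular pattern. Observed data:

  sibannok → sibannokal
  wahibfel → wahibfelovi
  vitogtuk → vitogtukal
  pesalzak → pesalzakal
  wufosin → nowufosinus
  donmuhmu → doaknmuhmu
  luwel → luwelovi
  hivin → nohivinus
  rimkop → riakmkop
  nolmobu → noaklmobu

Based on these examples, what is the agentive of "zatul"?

sibannok and rimkop both have last vowel 'o' yet inflect differently (sibannokal, riakmkop), so the last vowel is not what conditions the rule; the final letter is.
"zatul" ends in -l. The stems ending in -l (luwel → luwelovi, wahibfel → wahibfelovi) add -ovi.
So zatul → zatulovi.

zatulovi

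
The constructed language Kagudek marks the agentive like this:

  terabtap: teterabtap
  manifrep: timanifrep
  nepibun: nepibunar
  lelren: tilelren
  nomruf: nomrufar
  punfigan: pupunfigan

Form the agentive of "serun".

terabtap and manifrep both end in -p yet inflect differently (teterabtap, timanifrep), so the final letter is not what conditions the rule; the last vowel is.
"serun" has last vowel 'u'. The stems whose last vowel is 'u' (nepibun → nepibunar, nomruf → nomrufar) add -ar.
The other patterns: stems whose last vowel is 'a' repeat the first consonant+vowel as a prefix; stems whose last vowel is 'e' add the prefix ti-.
So serun → serunar.

serunar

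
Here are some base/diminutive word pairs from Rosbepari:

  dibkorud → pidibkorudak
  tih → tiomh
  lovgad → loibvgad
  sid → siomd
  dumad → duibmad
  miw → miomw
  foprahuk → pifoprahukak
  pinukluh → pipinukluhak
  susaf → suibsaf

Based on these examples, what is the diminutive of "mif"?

miomf

sid and dumad both end in -d yet inflect differently (siomd, duibmad), so the final letter is not what conditions the rule; the number of vowels is.
"mif" has 1 vowel. The stems with 1 vowel (miw → miomw, tih → tiomh, sid → siomd) insert -om- after the first vowel.
So mif → miomf.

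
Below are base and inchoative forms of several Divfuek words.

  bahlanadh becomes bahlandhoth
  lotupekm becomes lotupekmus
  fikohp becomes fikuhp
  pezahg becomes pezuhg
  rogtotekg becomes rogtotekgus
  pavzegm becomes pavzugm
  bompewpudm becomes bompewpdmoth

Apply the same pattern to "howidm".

lotupekm and bompewpudm both end in -m yet inflect differently (lotupekmus, bompewpdmoth), so the final letter is not what conditions the rule; the second-to-last letter is.
"howidm" has second-to-last letter 'd'. The stems whose second-to-last letter is 'd' (bahlanadh → bahlandhoth, bompewpudm → bompewpdmoth) delete the last vowel and add -oth.
The other patterns: stems whose second-to-last letter is 'k' add -us; stems whose second-to-last letter is 'g' or 'h' change the last vowel to 'u'.
So howidm → howdmoth.

howdmoth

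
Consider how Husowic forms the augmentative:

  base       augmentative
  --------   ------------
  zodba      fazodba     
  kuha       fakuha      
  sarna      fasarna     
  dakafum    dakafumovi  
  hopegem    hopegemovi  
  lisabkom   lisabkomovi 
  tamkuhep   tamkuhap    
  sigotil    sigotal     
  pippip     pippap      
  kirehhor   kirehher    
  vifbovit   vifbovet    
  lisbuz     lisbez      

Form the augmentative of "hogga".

fahogga

"hogga" ends in -a. The stems ending in -a (zodba → fazodba, kuha → fakuha, sarna → fasarna) add the prefix fa-.
So hogga → fahogga.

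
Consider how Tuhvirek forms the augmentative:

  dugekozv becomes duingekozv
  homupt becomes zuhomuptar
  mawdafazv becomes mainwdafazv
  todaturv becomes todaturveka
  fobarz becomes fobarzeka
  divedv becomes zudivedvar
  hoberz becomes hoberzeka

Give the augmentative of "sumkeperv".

sumkeperveka

"sumkeperv" has second-to-last letter 'r'. The stems whose second-to-last letter is 'r' (hoberz → hoberzeka, todaturv → todaturveka, fobarz → fobarzeka) add -eka.
The other patterns: stems whose second-to-last letter is 'z' insert -in- after the first vowel; stems whose second-to-last letter is 'd' or 'p' add zu- … -ar around the stem.
So sumkeperv → sumkeperveka.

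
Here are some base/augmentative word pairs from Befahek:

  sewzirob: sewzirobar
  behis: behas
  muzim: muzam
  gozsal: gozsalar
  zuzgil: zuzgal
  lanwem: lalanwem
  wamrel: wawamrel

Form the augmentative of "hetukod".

hetukodar

lanwem and muzim both end in -m yet inflect differently (lalanwem, muzam), so the final letter is not what conditions the rule; the last vowel is.
"hetukod" has last vowel 'o'. The one such stem in the data (sewzirob → sewzirobar) adds -ar, so the same rule applies.
The other patterns: stems whose last vowel is 'e' repeat the first consonant+vowel as a prefix; stems whose last vowel is 'i' change the last vowel to 'a'.
So hetukod → hetukodar.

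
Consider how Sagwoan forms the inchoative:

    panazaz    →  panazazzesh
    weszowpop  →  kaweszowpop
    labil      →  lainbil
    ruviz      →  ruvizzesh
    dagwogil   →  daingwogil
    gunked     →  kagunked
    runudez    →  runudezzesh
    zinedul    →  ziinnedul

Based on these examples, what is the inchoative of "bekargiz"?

ruviz and dagwogil both have last vowel 'i' yet inflect differently (ruvizzesh, daingwogil), so the last vowel is not what conditions the rule; the final letter is.
"bekargiz" ends in -z. The stems ending in -z (ruviz → ruvizzesh, runudez → runudezzesh, panazaz → panazazzesh) double the final consonant and add -esh.
The other patterns: stems ending in -l insert -in- after the first vowel; stems ending in -d or -p add the prefix ka-.
So bekargiz → bekargizzesh.

bekargizzesh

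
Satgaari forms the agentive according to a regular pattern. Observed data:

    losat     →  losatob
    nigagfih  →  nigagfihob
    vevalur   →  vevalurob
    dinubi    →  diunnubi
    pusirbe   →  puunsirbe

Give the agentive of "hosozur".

nigagfih and dinubi both have last vowel 'i' yet inflect differently (nigagfihob, diunnubi), so the last vowel is not what conditions the rule; whether the stem ends in a vowel or a consonant is.
"hosozur" ends in a consonant. The stems ending in a consonant (losat → losatob, vevalur → vevalurob, nigagfih → nigagfihob) add -ob.
So hosozur → hosozurob.

hosozurob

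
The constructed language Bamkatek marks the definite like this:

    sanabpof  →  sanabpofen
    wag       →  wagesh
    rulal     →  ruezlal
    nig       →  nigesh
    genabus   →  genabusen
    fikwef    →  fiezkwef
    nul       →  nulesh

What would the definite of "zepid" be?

zeezpid

"zepid" has 2 vowels. The stems with 2 vowels (fikwef → fiezkwef, rulal → ruezlal) insert -ez- after the first vowel.
The other patterns: stems with 1 vowel add -esh; stems with 3 vowels add -en.
So zepid → zeezpid.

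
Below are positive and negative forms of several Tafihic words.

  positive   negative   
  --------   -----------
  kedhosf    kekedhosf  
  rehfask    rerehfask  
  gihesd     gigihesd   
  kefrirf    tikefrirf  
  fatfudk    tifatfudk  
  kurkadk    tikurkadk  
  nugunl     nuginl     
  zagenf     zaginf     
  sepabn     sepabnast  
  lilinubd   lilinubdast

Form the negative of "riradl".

tiriradl

kedhosf and kefrirf both end in -f yet inflect differently (kekedhosf, tikefrirf), so the final letter is not what conditions the rule; the second-to-last letter is.
"riradl" has second-to-last letter 'd'. The stems whose second-to-last letter is 'd' (fatfudk → tifatfudk, kurkadk → tikurkadk) add the prefix ti-.
The other patterns: stems whose second-to-last letter is 's' repeat the first consonant+vowel as a prefix; stems whose second-to-last letter is 'n' change the last vowel to 'i'; stems whose second-to-last letter is 'b' add -ast.
So riradl → tiriradl.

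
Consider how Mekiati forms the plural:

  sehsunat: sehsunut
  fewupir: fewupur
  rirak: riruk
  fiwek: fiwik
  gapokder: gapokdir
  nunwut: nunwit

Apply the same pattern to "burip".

rirak and fiwek both end in -k yet inflect differently (riruk, fiwik), so the final letter is not what conditions the rule; the last vowel is.
"burip" has last vowel 'i'. The one such stem in the data (fewupir → fewupur) changes the last vowel to 'u' (as do sehsunat, rirak), so the same rule applies.
The other pattern: stems whose last vowel is 'e' or 'u' change the last vowel to 'i'.
So burip → burup.

burup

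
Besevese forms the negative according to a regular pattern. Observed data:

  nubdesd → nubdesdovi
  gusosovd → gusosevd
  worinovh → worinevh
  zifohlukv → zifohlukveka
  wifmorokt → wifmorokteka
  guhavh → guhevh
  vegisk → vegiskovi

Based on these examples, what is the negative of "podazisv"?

podazisvovi

gusosovd and nubdesd both end in -d yet inflect differently (gusosevd, nubdesdovi), so the final letter is not what conditions the rule; the second-to-last letter is.
"podazisv" has second-to-last letter 's'. The stems whose second-to-last letter is 's' (vegisk → vegiskovi, nubdesd → nubdesdovi) add -ovi.
The other patterns: stems whose second-to-last letter is 'v' change the last vowel to 'e'; stems whose second-to-last letter is 'k' add -eka.
So podazisv → podazisvovi.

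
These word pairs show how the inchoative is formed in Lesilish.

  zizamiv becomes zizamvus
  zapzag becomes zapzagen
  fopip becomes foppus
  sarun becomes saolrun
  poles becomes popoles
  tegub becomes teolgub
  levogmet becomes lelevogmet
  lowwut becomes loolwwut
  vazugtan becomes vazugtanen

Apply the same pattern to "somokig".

vazugtan and sarun both end in -n yet inflect differently (vazugtanen, saolrun), so the final letter is not what conditions the rule; the last vowel is.
"somokig" has last vowel 'i'. The stems whose last vowel is 'i' (zizamiv → zizamvus, fopip → foppus) delete the last vowel and add -us.
The other patterns: stems whose last vowel is 'a' add -en; stems whose last vowel is 'u' insert -ol- after the first vowel; stems whose last vowel is 'e' repeat the first consonant+vowel as a prefix.
So somokig → somokgus.

somokgus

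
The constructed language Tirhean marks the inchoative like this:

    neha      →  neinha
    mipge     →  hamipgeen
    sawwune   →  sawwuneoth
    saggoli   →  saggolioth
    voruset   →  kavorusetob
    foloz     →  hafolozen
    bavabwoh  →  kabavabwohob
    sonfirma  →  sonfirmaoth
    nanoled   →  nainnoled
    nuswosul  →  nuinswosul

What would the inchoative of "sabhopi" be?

sabhopioth

"sabhopi" begins with s-. The stems beginning with s- (saggoli → saggolioth, sawwune → sawwuneoth, sonfirma → sonfirmaoth) add -oth.
The other patterns: stems beginning with n- insert -in- after the first vowel; stems beginning with b- or v- add ka- … -ob around the stem; stems beginning with f- or m- add ha- … -en around the stem.
So sabhopi → sabhopioth.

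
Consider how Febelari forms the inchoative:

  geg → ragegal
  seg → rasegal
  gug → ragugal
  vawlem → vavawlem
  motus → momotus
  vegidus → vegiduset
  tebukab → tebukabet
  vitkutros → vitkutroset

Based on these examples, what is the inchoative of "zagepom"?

"zagepom" has 3 vowels. The stems with 3 vowels (vegidus → vegiduset, tebukab → tebukabet, vitkutros → vitkutroset) add -et.
So zagepom → zagepomet.

zagepomet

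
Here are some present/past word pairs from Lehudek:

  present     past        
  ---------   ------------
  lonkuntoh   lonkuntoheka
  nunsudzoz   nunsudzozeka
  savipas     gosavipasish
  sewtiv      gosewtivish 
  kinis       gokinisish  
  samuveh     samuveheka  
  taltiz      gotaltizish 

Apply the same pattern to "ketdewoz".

ketdewozeka

taltiz and nunsudzoz both end in -z yet inflect differently (gotaltizish, nunsudzozeka), so the final letter is not what conditions the rule; the last vowel is.
"ketdewoz" has last vowel 'o'. The stems whose last vowel is 'o' (lonkuntoh → lonkuntoheka, nunsudzoz → nunsudzozeka) add -eka.
So ketdewoz → ketdewozeka.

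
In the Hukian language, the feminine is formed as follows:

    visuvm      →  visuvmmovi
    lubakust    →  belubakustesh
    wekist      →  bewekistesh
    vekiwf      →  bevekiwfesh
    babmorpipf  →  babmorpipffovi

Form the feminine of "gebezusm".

"gebezusm" has second-to-last letter 's'. The stems whose second-to-last letter is 's' (lubakust → belubakustesh, wekist → bewekistesh) add be- … -esh around the stem.
So gebezusm → begebezusmesh.

begebezusmesh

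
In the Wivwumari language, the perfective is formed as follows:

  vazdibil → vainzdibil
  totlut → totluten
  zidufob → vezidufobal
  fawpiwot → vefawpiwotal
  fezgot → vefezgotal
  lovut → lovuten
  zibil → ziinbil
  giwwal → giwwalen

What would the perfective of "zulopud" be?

zulopuden

zibil and giwwal both end in -l yet inflect differently (ziinbil, giwwalen), so the final letter is not what conditions the rule; the last vowel is.
"zulopud" has last vowel 'u'. The stems whose last vowel is 'u' (totlut → totluten, lovut → lovuten) add -en.
The other patterns: stems whose last vowel is 'i' insert -in- after the first vowel; stems whose last vowel is 'o' add ve- … -al around the stem.
So zulopud → zulopuden.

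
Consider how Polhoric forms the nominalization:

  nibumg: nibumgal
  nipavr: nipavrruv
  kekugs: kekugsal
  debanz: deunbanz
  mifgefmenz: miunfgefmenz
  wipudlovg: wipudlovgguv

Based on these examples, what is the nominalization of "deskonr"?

"deskonr" has second-to-last letter 'n'. The stems whose second-to-last letter is 'n' (debanz → deunbanz, mifgefmenz → miunfgefmenz) insert -un- after the first vowel.
The other patterns: stems whose second-to-last letter is 'v' double the final consonant and add -uv; stems whose second-to-last letter is 'g' or 'm' add -al.
So deskonr → deunskonr.

deunskonr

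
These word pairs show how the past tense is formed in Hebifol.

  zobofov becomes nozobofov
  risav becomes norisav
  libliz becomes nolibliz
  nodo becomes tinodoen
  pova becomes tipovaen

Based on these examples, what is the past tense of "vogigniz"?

nodo and zobofov both have last vowel 'o' yet inflect differently (tinodoen, nozobofov), so the last vowel is not what conditions the rule; whether the stem ends in a vowel or a consonant is.
"vogigniz" ends in a consonant. The stems ending in a consonant (zobofov → nozobofov, libliz → nolibliz, risav → norisav) add the prefix no-.
So vogigniz → novogigniz.

novogigniz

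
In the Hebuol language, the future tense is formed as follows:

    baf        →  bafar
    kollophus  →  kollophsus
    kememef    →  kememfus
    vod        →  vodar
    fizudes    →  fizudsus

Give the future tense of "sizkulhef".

kememef and baf both end in -f yet inflect differently (kememfus, bafar), so the final letter is not what conditions the rule; the number of vowels is.
"sizkulhef" has 3 vowels. The stems with 3 vowels (kollophus → kollophsus, fizudes → fizudsus, kememef → kememfus) delete the last vowel and add -us.
So sizkulhef → sizkulhfus.

sizkulhfus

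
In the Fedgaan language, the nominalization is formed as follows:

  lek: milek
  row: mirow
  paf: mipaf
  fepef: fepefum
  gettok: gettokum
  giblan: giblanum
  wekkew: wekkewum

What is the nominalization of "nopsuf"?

paf and fepef both end in -f yet inflect differently (mipaf, fepefum), so the final letter is not what conditions the rule; the number of vowels is.
"nopsuf" has 2 vowels. The stems with 2 vowels (fepef → fepefum, gettok → gettokum, giblan → giblanum) add -um.
So nopsuf → nopsufum.

nopsufum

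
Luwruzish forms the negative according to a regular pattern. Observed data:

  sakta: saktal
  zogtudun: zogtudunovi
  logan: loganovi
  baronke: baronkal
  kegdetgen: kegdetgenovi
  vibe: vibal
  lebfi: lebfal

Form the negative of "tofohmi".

kegdetgen and vibe both have last vowel 'e' yet inflect differently (kegdetgenovi, vibal), so the last vowel is not what conditions the rule; whether the stem ends in a vowel or a consonant is.
"tofohmi" ends in a vowel. The stems ending in a vowel (vibe → vibal, baronke → baronkal, sakta → saktal) drop the final letter and add -al.
The other pattern: stems ending in a consonant add -ovi.
So tofohmi → tofohmal.

tofohmal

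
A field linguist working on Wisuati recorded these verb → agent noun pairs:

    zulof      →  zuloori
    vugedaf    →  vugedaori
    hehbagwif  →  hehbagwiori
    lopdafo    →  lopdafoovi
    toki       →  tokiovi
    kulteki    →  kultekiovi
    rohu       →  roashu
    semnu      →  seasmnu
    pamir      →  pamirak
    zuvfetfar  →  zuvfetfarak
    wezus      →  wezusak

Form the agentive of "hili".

"hili" ends in -i. The stems ending in -i (toki → tokiovi, kulteki → kultekiovi) add -ovi.
So hili → hiliovi.

hiliovi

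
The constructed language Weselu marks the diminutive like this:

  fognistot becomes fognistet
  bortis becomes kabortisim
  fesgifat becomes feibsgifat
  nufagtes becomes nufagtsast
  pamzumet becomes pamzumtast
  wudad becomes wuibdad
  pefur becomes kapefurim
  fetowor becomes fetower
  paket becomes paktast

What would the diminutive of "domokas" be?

"domokas" has last vowel 'a'. The stems whose last vowel is 'a' (wudad → wuibdad, fesgifat → feibsgifat) insert -ib- after the first vowel.
The other patterns: stems whose last vowel is 'o' change the last vowel to 'e'; stems whose last vowel is 'e' delete the last vowel and add -ast; stems whose last vowel is 'i' or 'u' add ka- … -im around the stem.
So domokas → doibmokas.

doibmokas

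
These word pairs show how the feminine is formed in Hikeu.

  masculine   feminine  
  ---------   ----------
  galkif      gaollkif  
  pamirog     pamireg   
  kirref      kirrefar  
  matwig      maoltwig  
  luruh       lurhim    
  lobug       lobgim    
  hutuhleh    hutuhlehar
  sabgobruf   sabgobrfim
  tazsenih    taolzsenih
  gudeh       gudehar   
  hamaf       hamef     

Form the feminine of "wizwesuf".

hamaf and sabgobruf both end in -f yet inflect differently (hamef, sabgobrfim), so the final letter is not what conditions the rule; the last vowel is.
"wizwesuf" has last vowel 'u'. The stems whose last vowel is 'u' (sabgobruf → sabgobrfim, luruh → lurhim, lobug → lobgim) delete the last vowel and add -im.
So wizwesuf → wizwesfim.

wizwesfim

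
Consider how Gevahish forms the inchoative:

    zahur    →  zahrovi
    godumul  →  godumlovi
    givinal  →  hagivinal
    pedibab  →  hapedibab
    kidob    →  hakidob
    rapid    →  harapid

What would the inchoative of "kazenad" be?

godumul and givinal both end in -l yet inflect differently (godumlovi, hagivinal), so the final letter is not what conditions the rule; the last vowel is.
"kazenad" has last vowel 'a'. The stems whose last vowel is 'a' (givinal → hagivinal, pedibab → hapedibab) add the prefix ha-.
So kazenad → hakazenad.

hakazenad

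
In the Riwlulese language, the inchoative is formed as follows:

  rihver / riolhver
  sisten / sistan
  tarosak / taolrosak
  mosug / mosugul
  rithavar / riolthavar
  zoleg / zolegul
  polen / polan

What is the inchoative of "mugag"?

mugagul

polen and zoleg both have last vowel 'e' yet inflect differently (polan, zolegul), so the last vowel is not what conditions the rule; the final letter is.
"mugag" ends in -g. The stems ending in -g (mosug → mosugul, zoleg → zolegul) add -ul.
So mugag → mugagul.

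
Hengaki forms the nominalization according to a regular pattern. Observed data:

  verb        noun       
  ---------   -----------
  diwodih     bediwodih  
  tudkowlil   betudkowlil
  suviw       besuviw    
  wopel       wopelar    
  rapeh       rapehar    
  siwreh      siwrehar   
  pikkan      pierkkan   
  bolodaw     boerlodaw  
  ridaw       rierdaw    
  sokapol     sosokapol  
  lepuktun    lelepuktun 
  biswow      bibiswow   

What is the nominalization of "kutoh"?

tudkowlil and wopel both end in -l yet inflect differently (betudkowlil, wopelar), so the final letter is not what conditions the rule; the last vowel is.
"kutoh" has last vowel 'o'. The stems whose last vowel is 'o' (sokapol → sosokapol, biswow → bibiswow) repeat the first consonant+vowel as a prefix.
The other patterns: stems whose last vowel is 'i' add the prefix be-; stems whose last vowel is 'e' add -ar; stems whose last vowel is 'a' insert -er- after the first vowel.
So kutoh → kukutoh.

kukutoh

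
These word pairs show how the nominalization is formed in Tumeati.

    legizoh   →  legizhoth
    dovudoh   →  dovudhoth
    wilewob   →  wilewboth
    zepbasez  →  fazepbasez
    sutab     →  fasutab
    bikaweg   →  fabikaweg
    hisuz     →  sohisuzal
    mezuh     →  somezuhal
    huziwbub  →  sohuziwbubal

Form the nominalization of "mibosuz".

"mibosuz" has last vowel 'u'. The stems whose last vowel is 'u' (hisuz → sohisuzal, mezuh → somezuhal, huziwbub → sohuziwbubal) add so- … -al around the stem.
So mibosuz → somibosuzal.

somibosuzal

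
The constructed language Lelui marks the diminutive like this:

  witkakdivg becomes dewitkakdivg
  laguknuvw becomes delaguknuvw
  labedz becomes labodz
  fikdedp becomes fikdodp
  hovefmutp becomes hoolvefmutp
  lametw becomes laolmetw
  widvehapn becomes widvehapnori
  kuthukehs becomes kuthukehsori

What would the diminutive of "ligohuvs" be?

deligohuvs

fikdedp and hovefmutp both end in -p yet inflect differently (fikdodp, hoolvefmutp), so the final letter is not what conditions the rule; the second-to-last letter is.
"ligohuvs" has second-to-last letter 'v'. The stems whose second-to-last letter is 'v' (witkakdivg → dewitkakdivg, laguknuvw → delaguknuvw) add the prefix de-.
The other patterns: stems whose second-to-last letter is 'd' change the last vowel to 'o'; stems whose second-to-last letter is 't' insert -ol- after the first vowel; stems whose second-to-last letter is 'h' or 'p' add -ori.
So ligohuvs → deligohuvs.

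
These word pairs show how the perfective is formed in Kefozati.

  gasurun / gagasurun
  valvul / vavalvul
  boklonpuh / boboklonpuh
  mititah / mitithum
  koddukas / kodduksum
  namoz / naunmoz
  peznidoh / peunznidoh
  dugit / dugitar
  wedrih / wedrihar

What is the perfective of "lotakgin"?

boklonpuh and mititah both end in -h yet inflect differently (boboklonpuh, mitithum), so the final letter is not what conditions the rule; the last vowel is.
"lotakgin" has last vowel 'i'. The stems whose last vowel is 'i' (dugit → dugitar, wedrih → wedrihar) add -ar.
The other patterns: stems whose last vowel is 'u' repeat the first consonant+vowel as a prefix; stems whose last vowel is 'a' delete the last vowel and add -um; stems whose last vowel is 'o' insert -un- after the first vowel.
So lotakgin → lotakginar.

lotakginar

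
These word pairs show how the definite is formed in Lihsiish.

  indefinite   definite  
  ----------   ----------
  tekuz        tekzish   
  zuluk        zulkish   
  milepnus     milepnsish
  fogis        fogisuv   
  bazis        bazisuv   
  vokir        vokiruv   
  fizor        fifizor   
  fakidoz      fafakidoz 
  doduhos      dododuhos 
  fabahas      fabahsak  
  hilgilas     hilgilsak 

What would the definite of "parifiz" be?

parifizuv

milepnus and fogis both end in -s yet inflect differently (milepnsish, fogisuv), so the final letter is not what conditions the rule; the last vowel is.
"parifiz" has last vowel 'i'. The stems whose last vowel is 'i' (fogis → fogisuv, bazis → bazisuv, vokir → vokiruv) add -uv.
So parifiz → parifizuv.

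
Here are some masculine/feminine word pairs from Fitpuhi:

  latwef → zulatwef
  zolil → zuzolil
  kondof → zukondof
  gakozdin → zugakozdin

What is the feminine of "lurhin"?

zulurhin

Every pair shown (latwef → zulatwef, zolil → zuzolil, kondof → zukondof, …) follows the same rule: add the prefix zu-.
So lurhin → zulurhin.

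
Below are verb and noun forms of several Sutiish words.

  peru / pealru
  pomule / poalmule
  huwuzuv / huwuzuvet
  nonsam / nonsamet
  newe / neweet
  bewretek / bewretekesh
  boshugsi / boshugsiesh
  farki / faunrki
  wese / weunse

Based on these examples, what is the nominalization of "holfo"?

pomule and newe both end in -e yet inflect differently (poalmule, neweet), so the final letter is not what conditions the rule; the first letter is.
"holfo" begins with h-. The one such stem in the data (huwuzuv → huwuzuvet) adds -et, so the same rule applies.
So holfo → holfoet.

holfoet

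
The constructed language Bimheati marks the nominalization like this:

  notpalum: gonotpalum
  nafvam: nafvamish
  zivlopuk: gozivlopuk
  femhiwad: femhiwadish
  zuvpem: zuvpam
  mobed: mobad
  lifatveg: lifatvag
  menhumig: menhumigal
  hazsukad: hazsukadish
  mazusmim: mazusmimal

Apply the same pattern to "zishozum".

gozishozum

"zishozum" has last vowel 'u'. The stems whose last vowel is 'u' (notpalum → gonotpalum, zivlopuk → gozivlopuk) add the prefix go-.
So zishozum → gozishozum.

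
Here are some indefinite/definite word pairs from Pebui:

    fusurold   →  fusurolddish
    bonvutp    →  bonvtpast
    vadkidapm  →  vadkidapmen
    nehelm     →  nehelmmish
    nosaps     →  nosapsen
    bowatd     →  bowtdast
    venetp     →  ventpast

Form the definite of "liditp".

lidtpast

bowatd and fusurold both end in -d yet inflect differently (bowtdast, fusurolddish), so the final letter is not what conditions the rule; the second-to-last letter is.
"liditp" has second-to-last letter 't'. The stems whose second-to-last letter is 't' (venetp → ventpast, bonvutp → bonvtpast, bowatd → bowtdast) delete the last vowel and add -ast.
So liditp → lidtpast.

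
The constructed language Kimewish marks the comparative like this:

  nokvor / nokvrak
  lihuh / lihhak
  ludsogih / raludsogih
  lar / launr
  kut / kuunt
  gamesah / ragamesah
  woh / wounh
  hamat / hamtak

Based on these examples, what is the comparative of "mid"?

lar and nokvor both end in -r yet inflect differently (launr, nokvrak), so the final letter is not what conditions the rule; the number of vowels is.
"mid" has 1 vowel. The stems with 1 vowel (lar → launr, woh → wounh, kut → kuunt) insert -un- after the first vowel.
So mid → miund.

miund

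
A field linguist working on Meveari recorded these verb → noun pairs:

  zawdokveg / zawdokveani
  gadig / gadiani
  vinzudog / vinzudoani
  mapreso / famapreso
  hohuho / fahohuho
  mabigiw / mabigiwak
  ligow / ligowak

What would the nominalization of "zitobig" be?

vinzudog and mapreso both have last vowel 'o' yet inflect differently (vinzudoani, famapreso), so the last vowel is not what conditions the rule; the final letter is.
"zitobig" ends in -g. The stems ending in -g (zawdokveg → zawdokveani, gadig → gadiani, vinzudog → vinzudoani) drop the final letter and add -ani.
So zitobig → zitobiani.

zitobiani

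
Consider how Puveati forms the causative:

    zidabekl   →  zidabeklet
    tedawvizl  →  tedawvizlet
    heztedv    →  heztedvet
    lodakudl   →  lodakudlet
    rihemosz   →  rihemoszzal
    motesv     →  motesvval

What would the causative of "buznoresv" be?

buznoresvval

"buznoresv" has second-to-last letter 's'. The stems whose second-to-last letter is 's' (rihemosz → rihemoszzal, motesv → motesvval) double the final consonant and add -al.
So buznoresv → buznoresvval.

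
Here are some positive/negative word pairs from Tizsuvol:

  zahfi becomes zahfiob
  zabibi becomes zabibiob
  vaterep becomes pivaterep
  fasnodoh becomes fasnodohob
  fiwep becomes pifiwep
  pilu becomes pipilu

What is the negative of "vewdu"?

fasnodoh and fiwep both begin with f- yet inflect differently (fasnodohob, pifiwep), so the first letter is not what conditions the rule; the final letter is.
"vewdu" ends in -u. The one such stem in the data (pilu → pipilu) adds the prefix pi-, so the same rule applies.
So vewdu → pivewdu.

pivewdu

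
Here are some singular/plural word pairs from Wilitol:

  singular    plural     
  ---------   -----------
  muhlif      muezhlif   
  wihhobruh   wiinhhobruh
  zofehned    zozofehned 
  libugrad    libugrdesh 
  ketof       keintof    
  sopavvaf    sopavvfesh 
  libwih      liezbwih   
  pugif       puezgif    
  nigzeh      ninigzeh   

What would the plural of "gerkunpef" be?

gegerkunpef

"gerkunpef" has last vowel 'e'. The stems whose last vowel is 'e' (nigzeh → ninigzeh, zofehned → zozofehned) repeat the first consonant+vowel as a prefix.
So gerkunpef → gegerkunpef.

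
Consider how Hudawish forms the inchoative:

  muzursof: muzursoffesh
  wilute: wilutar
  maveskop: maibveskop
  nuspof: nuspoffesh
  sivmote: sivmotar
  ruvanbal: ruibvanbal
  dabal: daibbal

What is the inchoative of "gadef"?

gadeffesh

muzursof and maveskop both have last vowel 'o' yet inflect differently (muzursoffesh, maibveskop), so the last vowel is not what conditions the rule; the final letter is.
"gadef" ends in -f. The stems ending in -f (muzursof → muzursoffesh, nuspof → nuspoffesh) double the final consonant and add -esh.
The other patterns: stems ending in -e drop the final letter and add -ar; stems ending in -l or -p insert -ib- after the first vowel.
So gadef → gadeffesh.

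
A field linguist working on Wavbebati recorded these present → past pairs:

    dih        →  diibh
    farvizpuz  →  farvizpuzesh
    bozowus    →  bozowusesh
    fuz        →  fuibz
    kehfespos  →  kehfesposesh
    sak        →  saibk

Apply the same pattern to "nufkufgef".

nufkufgefesh

farvizpuz and fuz both end in -z yet inflect differently (farvizpuzesh, fuibz), so the final letter is not what conditions the rule; the number of vowels is.
"nufkufgef" has 3 vowels. The stems with 3 vowels (farvizpuz → farvizpuzesh, bozowus → bozowusesh, kehfespos → kehfesposesh) add -esh.
The other pattern: stems with 1 vowel insert -ib- after the first vowel.
So nufkufgef → nufkufgefesh.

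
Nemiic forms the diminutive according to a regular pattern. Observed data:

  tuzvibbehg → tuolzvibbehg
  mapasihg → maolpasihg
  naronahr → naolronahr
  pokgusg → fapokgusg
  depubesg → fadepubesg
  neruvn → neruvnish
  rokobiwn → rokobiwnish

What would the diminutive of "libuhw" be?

liolbuhw

"libuhw" has second-to-last letter 'h'. The stems whose second-to-last letter is 'h' (tuzvibbehg → tuolzvibbehg, mapasihg → maolpasihg, naronahr → naolronahr) insert -ol- after the first vowel.
The other patterns: stems whose second-to-last letter is 's' add the prefix fa-; stems whose second-to-last letter is 'v' or 'w' add -ish.
So libuhw → liolbuhw.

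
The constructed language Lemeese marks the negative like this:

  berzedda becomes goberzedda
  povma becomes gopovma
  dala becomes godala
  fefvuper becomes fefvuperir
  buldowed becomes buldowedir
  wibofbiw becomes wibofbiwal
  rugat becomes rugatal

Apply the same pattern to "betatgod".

betatgodir

"betatgod" ends in -d. The one such stem in the data (buldowed → buldowedir) adds -ir, so the same rule applies.
The other patterns: stems ending in -a add the prefix go-; stems ending in -t or -w add -al.
So betatgod → betatgodir.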